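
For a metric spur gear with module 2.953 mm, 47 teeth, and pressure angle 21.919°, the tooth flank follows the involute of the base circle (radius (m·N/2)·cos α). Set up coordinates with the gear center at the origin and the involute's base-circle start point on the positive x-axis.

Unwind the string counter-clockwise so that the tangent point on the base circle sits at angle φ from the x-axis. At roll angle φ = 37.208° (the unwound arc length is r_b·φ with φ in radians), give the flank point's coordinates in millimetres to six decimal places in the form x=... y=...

x=76.556096 y=5.632972

pitch radius r_p = m·N/2 = 2.953·47/2 = 69.395500
base radius r_b = r_p·cos α = 69.395500·cos 21.919° = 64.379074
roll angle φ = 37.208° = 0.64940211 rad
x = r_b·(cos φ + φ·sin φ) = 64.379074·(0.79644549 + 0.64940211·0.60471033) = 76.556096
y = r_b·(sin φ − φ·cos φ) = 64.379074·(0.60471033 − 0.64940211·0.79644549) = 5.632972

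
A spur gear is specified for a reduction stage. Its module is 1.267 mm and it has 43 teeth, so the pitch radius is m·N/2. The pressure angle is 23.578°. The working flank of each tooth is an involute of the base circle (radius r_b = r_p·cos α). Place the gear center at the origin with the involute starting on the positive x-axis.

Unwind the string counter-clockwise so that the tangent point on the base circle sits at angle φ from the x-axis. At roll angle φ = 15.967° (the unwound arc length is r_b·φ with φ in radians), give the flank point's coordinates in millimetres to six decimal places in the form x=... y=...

x=25.917076 y=0.178714

pitch radius r_p = m·N/2 = 1.267·43/2 = 27.240500
base radius r_b = r_p·cos α = 27.240500·cos 23.578° = 24.966365
roll angle φ = 15.967° = 0.27867672 rad
x = r_b·(cos φ + φ·sin φ) = 24.966365·(0.96142029 + 0.27867672·0.27508366) = 25.917076
y = r_b·(sin φ − φ·cos φ) = 24.966365·(0.27508366 − 0.27867672·0.96142029) = 0.178714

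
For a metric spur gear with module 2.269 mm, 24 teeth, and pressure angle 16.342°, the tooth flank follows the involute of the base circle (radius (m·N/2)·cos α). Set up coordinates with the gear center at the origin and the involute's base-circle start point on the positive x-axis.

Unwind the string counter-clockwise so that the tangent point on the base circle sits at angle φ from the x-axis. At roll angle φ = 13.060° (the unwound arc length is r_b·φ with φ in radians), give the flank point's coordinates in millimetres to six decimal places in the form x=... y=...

pitch radius r_p = m·N/2 = 2.269·24/2 = 27.228000
base radius r_b = r_p·cos α = 27.228000·cos 16.342° = 26.127970
roll angle φ = 13.060° = 0.22794000 rad
x = r_b·(cos φ + φ·sin φ) = 26.127970·(0.97413396 + 0.22794000·0.22597129) = 26.797939
y = r_b·(sin φ − φ·cos φ) = 26.127970·(0.22597129 − 0.22794000·0.97413396) = 0.102610

x=26.797939 y=0.102610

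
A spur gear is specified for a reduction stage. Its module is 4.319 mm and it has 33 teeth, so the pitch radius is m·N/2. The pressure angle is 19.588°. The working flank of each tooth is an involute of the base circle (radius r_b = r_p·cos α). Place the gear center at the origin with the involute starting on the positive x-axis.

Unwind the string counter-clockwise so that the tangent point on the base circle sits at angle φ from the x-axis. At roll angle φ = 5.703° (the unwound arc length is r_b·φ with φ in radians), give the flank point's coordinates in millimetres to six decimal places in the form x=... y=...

pitch radius r_p = m·N/2 = 4.319·33/2 = 71.263500
base radius r_b = r_p·cos α = 71.263500·cos 19.588° = 67.139317
roll angle φ = 5.703° = 0.09953613 rad
x = r_b·(cos φ + φ·sin φ) = 67.139317·(0.99505037 + 0.09953613·0.09937185) = 67.471083
y = r_b·(sin φ − φ·cos φ) = 67.139317·(0.09937185 − 0.09953613·0.99505037) = 0.022048

x=67.471083 y=0.022048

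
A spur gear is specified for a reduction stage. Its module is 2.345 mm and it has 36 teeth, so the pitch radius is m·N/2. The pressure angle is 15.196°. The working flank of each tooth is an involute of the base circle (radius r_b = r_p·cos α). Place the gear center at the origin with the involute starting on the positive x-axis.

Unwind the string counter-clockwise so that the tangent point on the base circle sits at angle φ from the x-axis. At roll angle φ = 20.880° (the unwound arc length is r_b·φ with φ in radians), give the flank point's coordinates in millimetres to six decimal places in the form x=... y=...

x=43.349830 y=0.648458

pitch radius r_p = m·N/2 = 2.345·36/2 = 42.210000
base radius r_b = r_p·cos α = 42.210000·cos 15.196° = 40.734119
roll angle φ = 20.880° = 0.36442475 rad
x = r_b·(cos φ + φ·sin φ) = 40.734119·(0.93432894 + 0.36442475·0.35641188) = 43.349830
y = r_b·(sin φ − φ·cos φ) = 40.734119·(0.35641188 − 0.36442475·0.93432894) = 0.648458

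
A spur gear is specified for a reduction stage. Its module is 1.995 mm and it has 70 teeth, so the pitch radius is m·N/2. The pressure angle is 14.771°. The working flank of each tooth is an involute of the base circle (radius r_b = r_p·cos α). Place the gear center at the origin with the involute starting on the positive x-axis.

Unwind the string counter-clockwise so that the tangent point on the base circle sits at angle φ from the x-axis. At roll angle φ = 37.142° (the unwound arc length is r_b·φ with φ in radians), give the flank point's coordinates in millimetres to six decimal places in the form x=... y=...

x=80.247889 y=5.877080

pitch radius r_p = m·N/2 = 1.995·70/2 = 69.825000
base radius r_b = r_p·cos α = 69.825000·cos 14.771° = 67.517462
roll angle φ = 37.142° = 0.64825019 rad
x = r_b·(cos φ + φ·sin φ) = 67.517462·(0.79714154 + 0.64825019·0.60379249) = 80.247889
y = r_b·(sin φ − φ·cos φ) = 67.517462·(0.60379249 − 0.64825019·0.79714154) = 5.877080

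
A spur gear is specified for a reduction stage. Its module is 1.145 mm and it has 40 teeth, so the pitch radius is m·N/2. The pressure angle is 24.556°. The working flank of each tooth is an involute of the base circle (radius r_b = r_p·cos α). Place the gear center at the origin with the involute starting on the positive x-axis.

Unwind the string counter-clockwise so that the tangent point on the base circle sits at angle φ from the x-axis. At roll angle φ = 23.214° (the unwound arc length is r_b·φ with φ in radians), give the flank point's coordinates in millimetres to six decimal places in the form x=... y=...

x=22.468879 y=0.454234

pitch radius r_p = m·N/2 = 1.145·40/2 = 22.900000
base radius r_b = r_p·cos α = 22.900000·cos 24.556° = 20.828821
roll angle φ = 23.214° = 0.40516073 rad
x = r_b·(cos φ + φ·sin φ) = 20.828821·(0.91903905 + 0.40516073·0.39416648) = 22.468879
y = r_b·(sin φ − φ·cos φ) = 20.828821·(0.39416648 − 0.40516073·0.91903905) = 0.454234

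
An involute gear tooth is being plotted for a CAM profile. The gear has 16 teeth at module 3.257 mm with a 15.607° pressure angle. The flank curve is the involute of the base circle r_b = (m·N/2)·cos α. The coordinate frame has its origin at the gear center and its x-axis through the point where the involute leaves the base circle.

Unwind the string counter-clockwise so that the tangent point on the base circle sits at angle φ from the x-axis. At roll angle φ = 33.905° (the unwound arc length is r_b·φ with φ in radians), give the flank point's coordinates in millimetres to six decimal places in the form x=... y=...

pitch radius r_p = m·N/2 = 3.257·16/2 = 26.056000
base radius r_b = r_p·cos α = 26.056000·cos 15.607° = 25.095308
roll angle φ = 33.905° = 0.59175388 rad
x = r_b·(cos φ + φ·sin φ) = 25.095308·(0.82996361 + 0.59175388·0.55781754) = 29.111920
y = r_b·(sin φ − φ·cos φ) = 25.095308·(0.55781754 − 0.59175388·0.82996361) = 1.673439

x=29.111920 y=1.673439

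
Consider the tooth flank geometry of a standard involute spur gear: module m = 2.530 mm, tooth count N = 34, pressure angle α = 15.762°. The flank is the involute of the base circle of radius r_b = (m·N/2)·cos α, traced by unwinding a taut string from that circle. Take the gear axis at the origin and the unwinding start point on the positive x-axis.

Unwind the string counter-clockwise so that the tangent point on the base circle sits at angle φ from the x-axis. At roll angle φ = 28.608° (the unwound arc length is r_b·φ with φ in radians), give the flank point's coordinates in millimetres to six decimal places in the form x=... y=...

x=46.235292 y=1.675065

pitch radius r_p = m·N/2 = 2.530·34/2 = 43.010000
base radius r_b = r_p·cos α = 43.010000·cos 15.762° = 41.392754
roll angle φ = 28.608° = 0.49930379 rad
x = r_b·(cos φ + φ·sin φ) = 41.392754·(0.87791613 + 0.49930379·0.47881444) = 46.235292
y = r_b·(sin φ − φ·cos φ) = 41.392754·(0.47881444 − 0.49930379·0.87791613) = 1.675065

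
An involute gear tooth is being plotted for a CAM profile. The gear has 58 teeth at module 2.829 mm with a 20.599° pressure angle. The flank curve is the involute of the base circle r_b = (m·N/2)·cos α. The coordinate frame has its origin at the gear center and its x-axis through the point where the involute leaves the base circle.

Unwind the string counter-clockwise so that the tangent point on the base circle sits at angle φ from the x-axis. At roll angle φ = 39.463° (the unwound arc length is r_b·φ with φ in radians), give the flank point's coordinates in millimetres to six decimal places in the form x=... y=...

pitch radius r_p = m·N/2 = 2.829·58/2 = 82.041000
base radius r_b = r_p·cos α = 82.041000·cos 20.599° = 76.795764
roll angle φ = 39.463° = 0.68875928 rad
x = r_b·(cos φ + φ·sin φ) = 76.795764·(0.77203518 + 0.68875928·0.63557979) = 92.907260
y = r_b·(sin φ − φ·cos φ) = 76.795764·(0.63557979 − 0.68875928·0.77203518) = 7.973965

x=92.907260 y=7.973965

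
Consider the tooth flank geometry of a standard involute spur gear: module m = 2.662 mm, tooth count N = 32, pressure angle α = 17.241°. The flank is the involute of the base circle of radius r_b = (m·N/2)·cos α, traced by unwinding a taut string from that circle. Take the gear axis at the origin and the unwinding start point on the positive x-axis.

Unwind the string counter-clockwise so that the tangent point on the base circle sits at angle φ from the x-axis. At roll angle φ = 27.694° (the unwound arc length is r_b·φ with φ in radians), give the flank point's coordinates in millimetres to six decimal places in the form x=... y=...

x=45.156031 y=1.495716

pitch radius r_p = m·N/2 = 2.662·32/2 = 42.592000
base radius r_b = r_p·cos α = 42.592000·cos 17.241° = 40.678193
roll angle φ = 27.694° = 0.48335148 rad
x = r_b·(cos φ + φ·sin φ) = 40.678193·(0.88544230 + 0.48335148·0.46474932) = 45.156031
y = r_b·(sin φ − φ·cos φ) = 40.678193·(0.46474932 − 0.48335148·0.88544230) = 1.495716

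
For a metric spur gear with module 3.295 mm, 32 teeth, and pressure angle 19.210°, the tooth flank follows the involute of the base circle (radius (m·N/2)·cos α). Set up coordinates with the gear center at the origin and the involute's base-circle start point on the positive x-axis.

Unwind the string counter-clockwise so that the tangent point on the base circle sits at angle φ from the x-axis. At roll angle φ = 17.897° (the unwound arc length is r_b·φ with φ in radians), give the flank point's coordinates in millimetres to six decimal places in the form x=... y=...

pitch radius r_p = m·N/2 = 3.295·32/2 = 52.720000
base radius r_b = r_p·cos α = 52.720000·cos 19.210° = 49.784495
roll angle φ = 17.897° = 0.31236158 rad
x = r_b·(cos φ + φ·sin φ) = 49.784495·(0.95161050 + 0.31236158·0.30730679) = 52.154304
y = r_b·(sin φ − φ·cos φ) = 49.784495·(0.30730679 − 0.31236158·0.95161050) = 0.500844

x=52.154304 y=0.500844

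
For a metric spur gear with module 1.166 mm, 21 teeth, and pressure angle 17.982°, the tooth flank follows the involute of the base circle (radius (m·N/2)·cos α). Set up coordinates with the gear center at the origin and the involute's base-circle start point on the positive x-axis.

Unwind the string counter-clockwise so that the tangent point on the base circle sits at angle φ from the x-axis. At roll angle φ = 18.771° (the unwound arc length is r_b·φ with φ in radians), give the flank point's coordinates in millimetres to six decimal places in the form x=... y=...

x=12.253243 y=0.135034

pitch radius r_p = m·N/2 = 1.166·21/2 = 12.243000
base radius r_b = r_p·cos α = 12.243000·cos 17.982° = 11.644973
roll angle φ = 18.771° = 0.32761575 rad
x = r_b·(cos φ + φ·sin φ) = 11.644973·(0.94681225 + 0.32761575·0.32178651) = 12.253243
y = r_b·(sin φ − φ·cos φ) = 11.644973·(0.32178651 − 0.32761575·0.94681225) = 0.135034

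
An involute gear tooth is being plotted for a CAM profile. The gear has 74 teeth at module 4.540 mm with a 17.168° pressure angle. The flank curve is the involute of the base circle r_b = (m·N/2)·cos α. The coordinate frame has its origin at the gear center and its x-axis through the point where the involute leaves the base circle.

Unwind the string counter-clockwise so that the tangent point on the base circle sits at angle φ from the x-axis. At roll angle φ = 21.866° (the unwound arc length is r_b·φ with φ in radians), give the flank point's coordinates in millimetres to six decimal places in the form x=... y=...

x=171.760866 y=2.930508

pitch radius r_p = m·N/2 = 4.540·74/2 = 167.980000
base radius r_b = r_p·cos α = 167.980000·cos 17.168° = 160.495377
roll angle φ = 21.866° = 0.38163369 rad
x = r_b·(cos φ + φ·sin φ) = 160.495377·(0.92805743 + 0.38163369·0.37243713) = 171.760866
y = r_b·(sin φ − φ·cos φ) = 160.495377·(0.37243713 − 0.38163369·0.92805743) = 2.930508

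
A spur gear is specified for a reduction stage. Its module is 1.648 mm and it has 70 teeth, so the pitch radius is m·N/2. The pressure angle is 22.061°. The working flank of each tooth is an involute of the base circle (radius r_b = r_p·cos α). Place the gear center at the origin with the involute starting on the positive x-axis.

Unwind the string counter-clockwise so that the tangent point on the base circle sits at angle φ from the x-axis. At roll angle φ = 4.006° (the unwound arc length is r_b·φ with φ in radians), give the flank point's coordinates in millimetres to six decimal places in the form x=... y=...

pitch radius r_p = m·N/2 = 1.648·70/2 = 57.680000
base radius r_b = r_p·cos α = 57.680000·cos 22.061° = 53.456930
roll angle φ = 4.006° = 0.06991789 rad
x = r_b·(cos φ + φ·sin φ) = 53.456930·(0.99755674 + 0.06991789·0.06986094) = 53.587433
y = r_b·(sin φ − φ·cos φ) = 53.456930·(0.06986094 − 0.06991789·0.99755674) = 0.006087

x=53.587433 y=0.006087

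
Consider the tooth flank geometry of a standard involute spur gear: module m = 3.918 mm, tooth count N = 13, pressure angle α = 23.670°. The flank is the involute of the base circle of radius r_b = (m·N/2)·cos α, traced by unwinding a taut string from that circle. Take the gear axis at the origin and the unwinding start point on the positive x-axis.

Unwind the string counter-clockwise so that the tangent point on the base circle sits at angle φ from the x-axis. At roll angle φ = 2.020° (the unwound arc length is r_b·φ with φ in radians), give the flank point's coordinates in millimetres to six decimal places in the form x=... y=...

x=23.339027 y=0.000341

pitch radius r_p = m·N/2 = 3.918·13/2 = 25.467000
base radius r_b = r_p·cos α = 25.467000·cos 23.670° = 23.324536
roll angle φ = 2.020° = 0.03525565 rad
x = r_b·(cos φ + φ·sin φ) = 23.324536·(0.99937858 + 0.03525565·0.03524835) = 23.339027
y = r_b·(sin φ − φ·cos φ) = 23.324536·(0.03524835 − 0.03525565·0.99937858) = 0.000341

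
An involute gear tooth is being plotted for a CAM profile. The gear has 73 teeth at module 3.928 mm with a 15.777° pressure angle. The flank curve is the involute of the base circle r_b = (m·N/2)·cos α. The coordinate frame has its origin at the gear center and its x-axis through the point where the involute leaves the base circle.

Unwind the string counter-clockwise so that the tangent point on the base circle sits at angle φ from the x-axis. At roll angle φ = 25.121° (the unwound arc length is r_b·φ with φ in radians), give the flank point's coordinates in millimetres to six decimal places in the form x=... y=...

pitch radius r_p = m·N/2 = 3.928·73/2 = 143.372000
base radius r_b = r_p·cos α = 143.372000·cos 15.777° = 137.970778
roll angle φ = 25.121° = 0.43844416 rad
x = r_b·(cos φ + φ·sin φ) = 137.970778·(0.90541326 + 0.43844416·0.42453130) = 150.601524
y = r_b·(sin φ − φ·cos φ) = 137.970778·(0.42453130 − 0.43844416·0.90541326) = 3.802219

x=150.601524 y=3.802219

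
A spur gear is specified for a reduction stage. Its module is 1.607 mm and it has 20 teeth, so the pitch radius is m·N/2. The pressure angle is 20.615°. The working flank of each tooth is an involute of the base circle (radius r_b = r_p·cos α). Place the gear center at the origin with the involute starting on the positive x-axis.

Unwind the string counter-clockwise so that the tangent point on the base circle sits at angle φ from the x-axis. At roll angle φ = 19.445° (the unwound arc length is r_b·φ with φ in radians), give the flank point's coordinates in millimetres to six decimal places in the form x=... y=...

pitch radius r_p = m·N/2 = 1.607·20/2 = 16.070000
base radius r_b = r_p·cos α = 16.070000·cos 20.615° = 15.040996
roll angle φ = 19.445° = 0.33937927 rad
x = r_b·(cos φ + φ·sin φ) = 15.040996·(0.94296149 + 0.33937927·0.33290183) = 15.882411
y = r_b·(sin φ − φ·cos φ) = 15.040996·(0.33290183 − 0.33937927·0.94296149) = 0.193732

x=15.882411 y=0.193732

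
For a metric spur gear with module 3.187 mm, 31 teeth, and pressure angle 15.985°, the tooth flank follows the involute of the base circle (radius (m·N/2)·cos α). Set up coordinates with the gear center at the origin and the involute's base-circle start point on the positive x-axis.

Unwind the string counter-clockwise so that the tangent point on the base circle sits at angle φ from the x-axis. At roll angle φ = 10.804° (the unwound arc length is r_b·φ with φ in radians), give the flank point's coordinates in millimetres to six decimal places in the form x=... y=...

pitch radius r_p = m·N/2 = 3.187·31/2 = 49.398500
base radius r_b = r_p·cos α = 49.398500·cos 15.985° = 47.488449
roll angle φ = 10.804° = 0.18856537 rad
x = r_b·(cos φ + φ·sin φ) = 47.488449·(0.98227417 + 0.18856537·0.18744989) = 48.325230
y = r_b·(sin φ − φ·cos φ) = 47.488449·(0.18744989 − 0.18856537·0.98227417) = 0.105757

x=48.325230 y=0.105757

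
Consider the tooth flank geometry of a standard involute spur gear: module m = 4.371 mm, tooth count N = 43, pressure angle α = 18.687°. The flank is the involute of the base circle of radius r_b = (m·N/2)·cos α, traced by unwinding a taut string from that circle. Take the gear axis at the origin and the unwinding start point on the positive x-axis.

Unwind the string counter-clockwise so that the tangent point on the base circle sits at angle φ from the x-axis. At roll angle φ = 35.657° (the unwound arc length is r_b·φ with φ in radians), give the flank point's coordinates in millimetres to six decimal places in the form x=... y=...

x=104.627801 y=6.879074

pitch radius r_p = m·N/2 = 4.371·43/2 = 93.976500
base radius r_b = r_p·cos α = 93.976500·cos 18.687° = 89.022341
roll angle φ = 35.657° = 0.62233205 rad
x = r_b·(cos φ + φ·sin φ) = 89.022341·(0.81252124 + 0.62233205·0.58293159) = 104.627801
y = r_b·(sin φ − φ·cos φ) = 89.022341·(0.58293159 − 0.62233205·0.81252124) = 6.879074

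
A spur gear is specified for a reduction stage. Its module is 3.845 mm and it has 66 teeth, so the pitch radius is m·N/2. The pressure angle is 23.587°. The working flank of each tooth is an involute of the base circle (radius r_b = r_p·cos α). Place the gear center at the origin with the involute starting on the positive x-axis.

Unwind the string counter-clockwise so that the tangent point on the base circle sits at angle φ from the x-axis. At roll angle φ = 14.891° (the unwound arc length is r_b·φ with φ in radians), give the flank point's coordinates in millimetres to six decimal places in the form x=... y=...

pitch radius r_p = m·N/2 = 3.845·66/2 = 126.885000
base radius r_b = r_p·cos α = 126.885000·cos 23.587° = 116.284208
roll angle φ = 14.891° = 0.25989698 rad
x = r_b·(cos φ + φ·sin φ) = 116.284208·(0.96641646 + 0.25989698·0.25698099) = 120.145430
y = r_b·(sin φ − φ·cos φ) = 116.284208·(0.25698099 − 0.25989698·0.96641646) = 0.675876

x=120.145430 y=0.675876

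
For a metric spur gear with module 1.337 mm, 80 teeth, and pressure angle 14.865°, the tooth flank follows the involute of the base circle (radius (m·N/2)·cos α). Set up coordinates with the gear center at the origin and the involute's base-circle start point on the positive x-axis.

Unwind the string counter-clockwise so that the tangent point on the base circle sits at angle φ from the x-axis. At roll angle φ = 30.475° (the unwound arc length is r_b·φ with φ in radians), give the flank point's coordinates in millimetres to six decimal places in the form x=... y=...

x=58.492852 y=2.520075

pitch radius r_p = m·N/2 = 1.337·80/2 = 53.480000
base radius r_b = r_p·cos α = 53.480000·cos 14.865° = 51.690183
roll angle φ = 30.475° = 0.53188909 rad
x = r_b·(cos φ + φ·sin φ) = 51.690183·(0.86185053 + 0.53188909·0.50716236) = 58.492852
y = r_b·(sin φ − φ·cos φ) = 51.690183·(0.50716236 − 0.53188909·0.86185053) = 2.520075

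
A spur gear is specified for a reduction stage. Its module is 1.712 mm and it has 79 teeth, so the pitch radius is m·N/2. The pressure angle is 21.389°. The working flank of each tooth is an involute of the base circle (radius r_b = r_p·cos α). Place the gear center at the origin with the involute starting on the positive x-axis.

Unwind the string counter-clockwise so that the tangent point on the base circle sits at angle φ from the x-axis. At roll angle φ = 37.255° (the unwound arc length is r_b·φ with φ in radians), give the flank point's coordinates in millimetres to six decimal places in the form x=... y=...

x=74.903009 y=5.529680

pitch radius r_p = m·N/2 = 1.712·79/2 = 67.624000
base radius r_b = r_p·cos α = 67.624000·cos 21.389° = 62.966454
roll angle φ = 37.255° = 0.65022241 rad
x = r_b·(cos φ + φ·sin φ) = 62.966454·(0.79594918 + 0.65022241·0.60536345) = 74.903009
y = r_b·(sin φ − φ·cos φ) = 62.966454·(0.60536345 − 0.65022241·0.79594918) = 5.529680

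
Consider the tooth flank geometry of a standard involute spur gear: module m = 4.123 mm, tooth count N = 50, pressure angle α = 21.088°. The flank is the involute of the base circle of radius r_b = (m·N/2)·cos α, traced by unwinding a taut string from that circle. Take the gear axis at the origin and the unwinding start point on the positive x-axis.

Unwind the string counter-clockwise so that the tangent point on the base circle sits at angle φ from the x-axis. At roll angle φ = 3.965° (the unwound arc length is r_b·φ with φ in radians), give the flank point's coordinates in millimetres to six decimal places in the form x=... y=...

x=96.401961 y=0.010619

pitch radius r_p = m·N/2 = 4.123·50/2 = 103.075000
base radius r_b = r_p·cos α = 103.075000·cos 21.088° = 96.171955
roll angle φ = 3.965° = 0.06920230 rad
x = r_b·(cos φ + φ·sin φ) = 96.171955·(0.99760648 + 0.06920230·0.06914708) = 96.401961
y = r_b·(sin φ − φ·cos φ) = 96.171955·(0.06914708 − 0.06920230·0.99760648) = 0.010619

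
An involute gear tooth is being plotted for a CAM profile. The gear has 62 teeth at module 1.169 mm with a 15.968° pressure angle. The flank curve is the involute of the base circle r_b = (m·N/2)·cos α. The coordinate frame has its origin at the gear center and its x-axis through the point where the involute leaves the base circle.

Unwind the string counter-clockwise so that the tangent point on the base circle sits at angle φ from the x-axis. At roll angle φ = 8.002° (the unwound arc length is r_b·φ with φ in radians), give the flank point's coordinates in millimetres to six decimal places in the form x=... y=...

x=35.178870 y=0.031575

pitch radius r_p = m·N/2 = 1.169·62/2 = 36.239000
base radius r_b = r_p·cos α = 36.239000·cos 15.968° = 34.840736
roll angle φ = 8.002° = 0.13966125 rad
x = r_b·(cos φ + φ·sin φ) = 34.840736·(0.99026321 + 0.13966125·0.13920767) = 35.178870
y = r_b·(sin φ − φ·cos φ) = 34.840736·(0.13920767 − 0.13966125·0.99026321) = 0.031575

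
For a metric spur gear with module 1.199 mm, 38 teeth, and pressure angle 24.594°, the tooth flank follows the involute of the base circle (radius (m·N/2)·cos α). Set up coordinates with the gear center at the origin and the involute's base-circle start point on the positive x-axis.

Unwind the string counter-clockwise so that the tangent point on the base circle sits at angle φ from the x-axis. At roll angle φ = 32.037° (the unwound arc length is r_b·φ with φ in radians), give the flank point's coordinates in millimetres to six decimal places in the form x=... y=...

x=23.703723 y=1.169761

pitch radius r_p = m·N/2 = 1.199·38/2 = 22.781000
base radius r_b = r_p·cos α = 22.781000·cos 24.594° = 20.714301
roll angle φ = 32.037° = 0.55915113 rad
x = r_b·(cos φ + φ·sin φ) = 20.714301·(0.84770571 + 0.55915113·0.53046680) = 23.703723
y = r_b·(sin φ − φ·cos φ) = 20.714301·(0.53046680 − 0.55915113·0.84770571) = 1.169761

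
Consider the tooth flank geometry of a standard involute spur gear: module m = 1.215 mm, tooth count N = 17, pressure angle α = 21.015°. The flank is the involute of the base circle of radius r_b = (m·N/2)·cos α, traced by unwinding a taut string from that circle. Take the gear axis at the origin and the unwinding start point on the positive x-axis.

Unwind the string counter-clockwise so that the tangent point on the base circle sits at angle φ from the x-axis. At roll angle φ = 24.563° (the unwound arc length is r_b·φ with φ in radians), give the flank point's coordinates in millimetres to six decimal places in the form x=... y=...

pitch radius r_p = m·N/2 = 1.215·17/2 = 10.327500
base radius r_b = r_p·cos α = 10.327500·cos 21.015° = 9.640583
roll angle φ = 24.563° = 0.42870522 rad
x = r_b·(cos φ + φ·sin φ) = 9.640583·(0.90950474 + 0.42870522·0.41569355) = 10.486204
y = r_b·(sin φ − φ·cos φ) = 9.640583·(0.41569355 − 0.42870522·0.90950474) = 0.248574

x=10.486204 y=0.248574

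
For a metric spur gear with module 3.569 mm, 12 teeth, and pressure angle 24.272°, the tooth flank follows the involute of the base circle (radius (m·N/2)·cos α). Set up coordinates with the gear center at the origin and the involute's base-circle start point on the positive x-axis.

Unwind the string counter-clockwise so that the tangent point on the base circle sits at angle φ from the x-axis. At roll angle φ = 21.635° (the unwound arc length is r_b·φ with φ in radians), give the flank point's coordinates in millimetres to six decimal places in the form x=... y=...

x=20.863568 y=0.345367

pitch radius r_p = m·N/2 = 3.569·12/2 = 21.414000
base radius r_b = r_p·cos α = 21.414000·cos 24.272° = 19.521094
roll angle φ = 21.635° = 0.37760198 rad
x = r_b·(cos φ + φ·sin φ) = 19.521094·(0.92955144 + 0.37760198·0.36869245) = 20.863568
y = r_b·(sin φ − φ·cos φ) = 19.521094·(0.36869245 − 0.37760198·0.92955144) = 0.345367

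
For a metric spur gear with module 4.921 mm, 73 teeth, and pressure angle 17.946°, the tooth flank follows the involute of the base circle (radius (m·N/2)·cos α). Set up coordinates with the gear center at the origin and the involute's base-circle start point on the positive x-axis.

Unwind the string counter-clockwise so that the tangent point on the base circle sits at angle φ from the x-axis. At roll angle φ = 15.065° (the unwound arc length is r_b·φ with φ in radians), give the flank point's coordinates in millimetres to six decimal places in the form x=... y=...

pitch radius r_p = m·N/2 = 4.921·73/2 = 179.616500
base radius r_b = r_p·cos α = 179.616500·cos 17.946° = 170.877679
roll angle φ = 15.065° = 0.26293385 rad
x = r_b·(cos φ + φ·sin φ) = 170.877679·(0.96563158 + 0.26293385·0.25991469) = 176.682727
y = r_b·(sin φ − φ·cos φ) = 170.877679·(0.25991469 − 0.26293385·0.96563158) = 1.028249

x=176.682727 y=1.028249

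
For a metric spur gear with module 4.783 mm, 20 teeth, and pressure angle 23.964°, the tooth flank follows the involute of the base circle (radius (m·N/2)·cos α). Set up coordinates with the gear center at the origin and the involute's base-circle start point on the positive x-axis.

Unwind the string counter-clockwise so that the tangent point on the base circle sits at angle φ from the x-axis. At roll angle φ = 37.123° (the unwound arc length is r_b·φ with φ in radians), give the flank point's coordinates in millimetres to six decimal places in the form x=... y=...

pitch radius r_p = m·N/2 = 4.783·20/2 = 47.830000
base radius r_b = r_p·cos α = 47.830000·cos 23.964° = 43.707094
roll angle φ = 37.123° = 0.64791858 rad
x = r_b·(cos φ + φ·sin φ) = 43.707094·(0.79734172 + 0.64791858·0.60352811) = 51.940584
y = r_b·(sin φ − φ·cos φ) = 43.707094·(0.60352811 − 0.64791858·0.79734172) = 3.798828

x=51.940584 y=3.798828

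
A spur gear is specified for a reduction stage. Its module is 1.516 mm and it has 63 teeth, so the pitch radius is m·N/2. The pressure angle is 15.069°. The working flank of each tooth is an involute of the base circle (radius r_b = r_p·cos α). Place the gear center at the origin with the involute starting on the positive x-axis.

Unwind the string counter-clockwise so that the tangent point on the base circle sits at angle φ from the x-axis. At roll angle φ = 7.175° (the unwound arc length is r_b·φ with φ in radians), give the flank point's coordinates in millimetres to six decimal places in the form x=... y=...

pitch radius r_p = m·N/2 = 1.516·63/2 = 47.754000
base radius r_b = r_p·cos α = 47.754000·cos 15.069° = 46.111904
roll angle φ = 7.175° = 0.12522737 rad
x = r_b·(cos φ + φ·sin φ) = 46.111904·(0.99216929 + 0.12522737·0.12490033) = 46.472049
y = r_b·(sin φ − φ·cos φ) = 46.111904·(0.12490033 − 0.12522737·0.99216929) = 0.030138

x=46.472049 y=0.030138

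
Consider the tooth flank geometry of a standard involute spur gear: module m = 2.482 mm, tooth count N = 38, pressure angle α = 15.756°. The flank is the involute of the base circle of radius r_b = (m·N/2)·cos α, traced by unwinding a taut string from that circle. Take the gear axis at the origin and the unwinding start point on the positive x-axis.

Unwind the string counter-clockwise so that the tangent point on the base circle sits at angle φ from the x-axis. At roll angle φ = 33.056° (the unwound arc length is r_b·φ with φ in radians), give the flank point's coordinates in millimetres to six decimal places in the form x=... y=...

x=52.322598 y=2.809698

pitch radius r_p = m·N/2 = 2.482·38/2 = 47.158000
base radius r_b = r_p·cos α = 47.158000·cos 15.756° = 45.386123
roll angle φ = 33.056° = 0.57693604 rad
x = r_b·(cos φ + φ·sin φ) = 45.386123·(0.83813785 + 0.57693604·0.54545848) = 52.322598
y = r_b·(sin φ − φ·cos φ) = 45.386123·(0.54545848 − 0.57693604·0.83813785) = 2.809698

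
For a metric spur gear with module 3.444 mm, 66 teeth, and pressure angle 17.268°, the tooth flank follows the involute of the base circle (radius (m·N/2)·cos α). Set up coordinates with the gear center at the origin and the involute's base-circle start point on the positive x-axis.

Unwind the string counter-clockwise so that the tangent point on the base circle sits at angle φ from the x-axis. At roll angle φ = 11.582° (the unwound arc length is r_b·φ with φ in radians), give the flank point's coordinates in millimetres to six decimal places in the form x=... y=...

pitch radius r_p = m·N/2 = 3.444·66/2 = 113.652000
base radius r_b = r_p·cos α = 113.652000·cos 17.268° = 108.529333
roll angle φ = 11.582° = 0.20214403 rad
x = r_b·(cos φ + φ·sin φ) = 108.529333·(0.97963837 + 0.20214403·0.20077017) = 110.724107
y = r_b·(sin φ − φ·cos φ) = 108.529333·(0.20077017 − 0.20214403·0.97963837) = 0.297600

x=110.724107 y=0.297600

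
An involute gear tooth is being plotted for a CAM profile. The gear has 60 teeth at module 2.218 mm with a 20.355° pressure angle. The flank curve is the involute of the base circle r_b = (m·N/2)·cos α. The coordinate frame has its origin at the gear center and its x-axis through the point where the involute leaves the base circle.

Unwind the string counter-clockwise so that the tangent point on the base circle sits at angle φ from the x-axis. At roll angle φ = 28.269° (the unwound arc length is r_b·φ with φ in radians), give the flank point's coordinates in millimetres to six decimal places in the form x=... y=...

pitch radius r_p = m·N/2 = 2.218·60/2 = 66.540000
base radius r_b = r_p·cos α = 66.540000·cos 20.355° = 62.384941
roll angle φ = 28.269° = 0.49338713 rad
x = r_b·(cos φ + φ·sin φ) = 62.384941·(0.88073373 + 0.49338713·0.47361176) = 69.522257
y = r_b·(sin φ − φ·cos φ) = 62.384941·(0.47361176 − 0.49338713·0.88073373) = 2.437322

x=69.522257 y=2.437322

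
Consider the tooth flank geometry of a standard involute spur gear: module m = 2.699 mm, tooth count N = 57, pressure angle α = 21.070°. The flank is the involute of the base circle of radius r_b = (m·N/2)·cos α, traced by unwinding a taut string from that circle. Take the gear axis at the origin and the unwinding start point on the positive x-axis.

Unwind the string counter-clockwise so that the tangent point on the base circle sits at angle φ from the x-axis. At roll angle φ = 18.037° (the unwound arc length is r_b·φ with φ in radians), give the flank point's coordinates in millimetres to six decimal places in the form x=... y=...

x=75.247752 y=0.739076

pitch radius r_p = m·N/2 = 2.699·57/2 = 76.921500
base radius r_b = r_p·cos α = 76.921500·cos 21.070° = 71.778675
roll angle φ = 18.037° = 0.31480504 rad
x = r_b·(cos φ + φ·sin φ) = 71.778675·(0.95085676 + 0.31480504·0.30963110) = 75.247752
y = r_b·(sin φ − φ·cos φ) = 71.778675·(0.30963110 − 0.31480504·0.95085676) = 0.739076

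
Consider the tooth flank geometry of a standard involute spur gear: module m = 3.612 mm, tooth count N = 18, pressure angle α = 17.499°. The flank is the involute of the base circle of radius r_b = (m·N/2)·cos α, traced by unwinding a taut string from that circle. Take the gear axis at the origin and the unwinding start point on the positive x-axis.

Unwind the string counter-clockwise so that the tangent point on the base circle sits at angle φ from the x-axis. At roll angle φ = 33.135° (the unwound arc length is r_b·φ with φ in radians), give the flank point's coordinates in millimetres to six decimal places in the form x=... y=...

x=35.762645 y=1.932809

pitch radius r_p = m·N/2 = 3.612·18/2 = 32.508000
base radius r_b = r_p·cos α = 32.508000·cos 17.499° = 31.003601
roll angle φ = 33.135° = 0.57831485 rad
x = r_b·(cos φ + φ·sin φ) = 31.003601·(0.83738497 + 0.57831485·0.54661359) = 35.762645
y = r_b·(sin φ − φ·cos φ) = 31.003601·(0.54661359 − 0.57831485·0.83738497) = 1.932809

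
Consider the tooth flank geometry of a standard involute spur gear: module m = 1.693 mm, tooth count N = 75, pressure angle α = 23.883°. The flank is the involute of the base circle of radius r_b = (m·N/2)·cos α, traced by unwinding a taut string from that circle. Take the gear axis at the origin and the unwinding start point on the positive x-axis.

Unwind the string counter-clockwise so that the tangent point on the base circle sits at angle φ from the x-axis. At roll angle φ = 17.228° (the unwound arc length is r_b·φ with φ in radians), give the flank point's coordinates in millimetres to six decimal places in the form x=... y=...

x=60.616567 y=0.521310

pitch radius r_p = m·N/2 = 1.693·75/2 = 63.487500
base radius r_b = r_p·cos α = 63.487500·cos 23.883° = 58.051327
roll angle φ = 17.228° = 0.30068532 rad
x = r_b·(cos φ + φ·sin φ) = 58.051327·(0.95513374 + 0.30068532·0.29617485) = 60.616567
y = r_b·(sin φ − φ·cos φ) = 58.051327·(0.29617485 − 0.30068532·0.95513374) = 0.521310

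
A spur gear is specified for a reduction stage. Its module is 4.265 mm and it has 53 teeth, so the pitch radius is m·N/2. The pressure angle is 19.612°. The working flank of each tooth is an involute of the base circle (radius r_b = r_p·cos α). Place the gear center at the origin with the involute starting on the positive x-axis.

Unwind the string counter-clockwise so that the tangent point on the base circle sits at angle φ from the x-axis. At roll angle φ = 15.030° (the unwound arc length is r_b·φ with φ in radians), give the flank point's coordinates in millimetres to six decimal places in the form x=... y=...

x=110.066100 y=0.636218

pitch radius r_p = m·N/2 = 4.265·53/2 = 113.022500
base radius r_b = r_p·cos α = 113.022500·cos 19.612° = 106.465746
roll angle φ = 15.030° = 0.26232299 rad
x = r_b·(cos φ + φ·sin φ) = 106.465746·(0.96579018 + 0.26232299·0.25932477) = 110.066100
y = r_b·(sin φ − φ·cos φ) = 106.465746·(0.25932477 − 0.26232299·0.96579018) = 0.636218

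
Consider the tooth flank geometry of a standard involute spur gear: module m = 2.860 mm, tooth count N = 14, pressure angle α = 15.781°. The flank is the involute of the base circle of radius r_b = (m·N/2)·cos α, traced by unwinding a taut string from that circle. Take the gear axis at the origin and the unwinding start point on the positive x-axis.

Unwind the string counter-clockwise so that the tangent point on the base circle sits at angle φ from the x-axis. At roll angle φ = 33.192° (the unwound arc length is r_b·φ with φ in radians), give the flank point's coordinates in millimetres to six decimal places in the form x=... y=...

x=22.231933 y=1.207102

pitch radius r_p = m·N/2 = 2.860·14/2 = 20.020000
base radius r_b = r_p·cos α = 20.020000·cos 15.781° = 19.265411
roll angle φ = 33.192° = 0.57930969 rad
x = r_b·(cos φ + φ·sin φ) = 19.265411·(0.83684076 + 0.57930969·0.54744638) = 22.231933
y = r_b·(sin φ − φ·cos φ) = 19.265411·(0.54744638 − 0.57930969·0.83684076) = 1.207102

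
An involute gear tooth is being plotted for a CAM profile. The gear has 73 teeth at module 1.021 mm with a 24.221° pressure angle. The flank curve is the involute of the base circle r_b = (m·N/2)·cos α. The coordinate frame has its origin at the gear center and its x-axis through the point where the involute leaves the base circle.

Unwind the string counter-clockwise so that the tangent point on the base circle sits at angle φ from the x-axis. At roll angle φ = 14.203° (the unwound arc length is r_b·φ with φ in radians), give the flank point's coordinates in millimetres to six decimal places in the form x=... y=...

pitch radius r_p = m·N/2 = 1.021·73/2 = 37.266500
base radius r_b = r_p·cos α = 37.266500·cos 24.221° = 33.985923
roll angle φ = 14.203° = 0.24788911 rad
x = r_b·(cos φ + φ·sin φ) = 33.985923·(0.96943250 + 0.24788911·0.24535815) = 35.014137
y = r_b·(sin φ − φ·cos φ) = 33.985923·(0.24535815 − 0.24788911·0.96943250) = 0.171506

x=35.014137 y=0.171506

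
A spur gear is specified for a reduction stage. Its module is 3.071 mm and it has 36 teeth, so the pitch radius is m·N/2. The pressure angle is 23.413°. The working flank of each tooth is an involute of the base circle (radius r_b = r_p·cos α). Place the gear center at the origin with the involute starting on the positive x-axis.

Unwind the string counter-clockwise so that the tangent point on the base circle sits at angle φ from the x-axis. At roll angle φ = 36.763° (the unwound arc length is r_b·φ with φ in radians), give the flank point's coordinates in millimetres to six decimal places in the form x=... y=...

pitch radius r_p = m·N/2 = 3.071·36/2 = 55.278000
base radius r_b = r_p·cos α = 55.278000·cos 23.413° = 50.726658
roll angle φ = 36.763° = 0.64163539 rad
x = r_b·(cos φ + φ·sin φ) = 50.726658·(0.80111804 + 0.64163539·0.59850638) = 60.118238
y = r_b·(sin φ − φ·cos φ) = 50.726658·(0.59850638 − 0.64163539·0.80111804) = 4.285423

x=60.118238 y=4.285423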